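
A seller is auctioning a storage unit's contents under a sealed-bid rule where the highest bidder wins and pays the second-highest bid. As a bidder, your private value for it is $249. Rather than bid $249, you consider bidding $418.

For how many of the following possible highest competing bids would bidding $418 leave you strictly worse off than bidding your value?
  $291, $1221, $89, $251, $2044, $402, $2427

The deviation hurts exactly when the highest competing bid lies strictly between $249 and $418 — overbidding then wins at a price above your value.
$291: inside the interval → strictly worse (loss $42).
$1221: above both → same outcome either way.
$89: below both → same outcome either way.
$251: inside the interval → strictly worse (loss $2).
$2044: above both → same outcome either way.
$402: inside the interval → strictly worse (loss $153).
$2427: above both → same outcome either way.
Count: 3.

3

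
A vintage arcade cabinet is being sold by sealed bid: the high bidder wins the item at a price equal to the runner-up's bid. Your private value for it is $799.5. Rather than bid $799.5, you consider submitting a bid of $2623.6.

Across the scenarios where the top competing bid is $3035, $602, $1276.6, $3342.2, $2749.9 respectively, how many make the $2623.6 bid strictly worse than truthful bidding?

1

The deviation hurts exactly when the highest competing bid lies strictly between $799.5 and $2623.6 — overbidding then wins at a price above your value.
$3035: above both → same outcome either way.
$602: below both → same outcome either way.
$1276.6: inside the interval → strictly worse (loss $477.1).
$3342.2: above both → same outcome either way.
$2749.9: above both → same outcome either way.
Count: 1.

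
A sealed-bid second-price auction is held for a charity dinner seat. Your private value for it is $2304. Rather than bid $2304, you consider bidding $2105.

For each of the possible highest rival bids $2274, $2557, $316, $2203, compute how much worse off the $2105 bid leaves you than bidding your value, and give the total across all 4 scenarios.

$131

The deviation costs you only when the competing bid falls strictly between $2105 and $2304; elsewhere both bids give the same outcome.
$2274: truthful payoff $30, deviation payoff $0 → loss $30.
$2557: outcomes coincide → loss $0.
$316: outcomes coincide → loss $0.
$2203: truthful payoff $101, deviation payoff $0 → loss $101.
Total loss = $30 + $101 = $131.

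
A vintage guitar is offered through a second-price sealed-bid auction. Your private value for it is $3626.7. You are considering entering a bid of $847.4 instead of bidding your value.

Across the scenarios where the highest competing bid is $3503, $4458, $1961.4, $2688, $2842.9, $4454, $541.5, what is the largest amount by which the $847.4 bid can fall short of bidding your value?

$1665.3

$3503: truthful gives $123.7, deviation gives $0 → loss $123.7.
$4458: same outcome either way → loss $0.
$1961.4: truthful gives $1665.3, deviation gives $0 → loss $1665.3.
$2688: truthful gives $938.7, deviation gives $0 → loss $938.7.
$2842.9: truthful gives $783.8, deviation gives $0 → loss $783.8.
$4454: same outcome either way → loss $0.
$541.5: same outcome either way → loss $0.
Maximum loss: $1665.3.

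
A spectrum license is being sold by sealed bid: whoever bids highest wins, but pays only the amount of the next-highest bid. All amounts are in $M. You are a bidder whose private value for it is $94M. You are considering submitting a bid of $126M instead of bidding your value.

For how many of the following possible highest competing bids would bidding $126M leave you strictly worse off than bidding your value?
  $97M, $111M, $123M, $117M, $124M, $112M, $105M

The deviation hurts exactly when the highest competing bid lies strictly between $94M and $126M — overbidding then wins at a price above your value.
$97M: inside the interval → strictly worse (loss $3M).
$111M: inside the interval → strictly worse (loss $17M).
$123M: inside the interval → strictly worse (loss $29M).
$117M: inside the interval → strictly worse (loss $23M).
$124M: inside the interval → strictly worse (loss $30M).
$112M: inside the interval → strictly worse (loss $18M).
$105M: inside the interval → strictly worse (loss $11M).
Count: 7.

7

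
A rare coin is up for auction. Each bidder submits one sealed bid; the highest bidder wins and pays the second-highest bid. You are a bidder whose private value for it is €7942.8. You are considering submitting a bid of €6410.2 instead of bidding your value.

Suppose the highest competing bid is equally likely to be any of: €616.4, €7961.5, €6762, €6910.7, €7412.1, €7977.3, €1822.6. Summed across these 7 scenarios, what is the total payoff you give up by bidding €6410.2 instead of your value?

The deviation costs you only when the competing bid falls strictly between €6410.2 and €7942.8; elsewhere both bids give the same outcome.
€616.4: outcomes coincide → loss €0.
€7961.5: outcomes coincide → loss €0.
€6762: truthful payoff €1180.8, deviation payoff €0 → loss €1180.8.
€6910.7: truthful payoff €1032.1, deviation payoff €0 → loss €1032.1.
€7412.1: truthful payoff €530.7, deviation payoff €0 → loss €530.7.
€7977.3: outcomes coincide → loss €0.
€1822.6: outcomes coincide → loss €0.
Total loss = €1180.8 + €1032.1 + €530.7 = €2743.6.

€2743.6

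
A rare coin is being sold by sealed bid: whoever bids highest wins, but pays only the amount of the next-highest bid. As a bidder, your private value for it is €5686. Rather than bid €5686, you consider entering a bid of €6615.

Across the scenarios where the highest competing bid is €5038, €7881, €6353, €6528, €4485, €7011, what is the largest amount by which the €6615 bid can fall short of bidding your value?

€5038: same outcome either way → loss €0.
€7881: same outcome either way → loss €0.
€6353: truthful gives €0, deviation gives −€667 → loss €667.
€6528: truthful gives €0, deviation gives −€842 → loss €842.
€4485: same outcome either way → loss €0.
€7011: same outcome either way → loss €0.
Maximum loss: €842.

€842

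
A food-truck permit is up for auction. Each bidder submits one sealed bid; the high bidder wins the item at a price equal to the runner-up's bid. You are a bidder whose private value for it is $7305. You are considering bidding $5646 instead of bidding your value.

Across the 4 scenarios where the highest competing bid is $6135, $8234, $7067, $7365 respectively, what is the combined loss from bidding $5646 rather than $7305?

$1408

The deviation costs you only when the competing bid falls strictly between $5646 and $7305; elsewhere both bids give the same outcome.
$6135: truthful payoff $1170, deviation payoff $0 → loss $1170.
$8234: outcomes coincide → loss $0.
$7067: truthful payoff $238, deviation payoff $0 → loss $238.
$7365: outcomes coincide → loss $0.
Total loss = $1170 + $238 = $1408.
Truthful bidding weakly dominates here: raising your bid can only win items priced above your value, and lowering it can only forfeit items priced below.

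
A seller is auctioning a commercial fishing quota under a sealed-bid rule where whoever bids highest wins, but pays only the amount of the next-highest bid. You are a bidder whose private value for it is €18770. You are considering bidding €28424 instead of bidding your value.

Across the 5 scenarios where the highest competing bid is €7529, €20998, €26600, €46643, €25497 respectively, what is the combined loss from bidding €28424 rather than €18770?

The deviation costs you only when the competing bid falls strictly between €18770 and €28424; elsewhere both bids give the same outcome.
€7529: outcomes coincide → loss €0.
€20998: truthful payoff €0, deviation payoff −€2228 → loss €2228.
€26600: truthful payoff €0, deviation payoff −€7830 → loss €7830.
€46643: outcomes coincide → loss €0.
€25497: truthful payoff €0, deviation payoff −€6727 → loss €6727.
Total loss = €2228 + €7830 + €6727 = €16785.
Truthful bidding weakly dominates here: raising your bid can only win items priced above your value, and lowering it can only forfeit items priced below.

€16785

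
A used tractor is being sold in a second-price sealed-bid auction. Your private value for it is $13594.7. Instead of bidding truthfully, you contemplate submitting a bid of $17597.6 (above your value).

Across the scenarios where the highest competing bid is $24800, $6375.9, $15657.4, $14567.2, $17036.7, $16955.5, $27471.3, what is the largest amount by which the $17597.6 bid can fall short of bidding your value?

$24800: same outcome either way → loss $0.
$6375.9: same outcome either way → loss $0.
$15657.4: truthful gives $0, deviation gives −$2062.7 → loss $2062.7.
$14567.2: truthful gives $0, deviation gives −$972.5 → loss $972.5.
$17036.7: truthful gives $0, deviation gives −$3442 → loss $3442.
$16955.5: truthful gives $0, deviation gives −$3360.8 → loss $3360.8.
$27471.3: same outcome either way → loss $0.
Maximum loss: $3442.

$3442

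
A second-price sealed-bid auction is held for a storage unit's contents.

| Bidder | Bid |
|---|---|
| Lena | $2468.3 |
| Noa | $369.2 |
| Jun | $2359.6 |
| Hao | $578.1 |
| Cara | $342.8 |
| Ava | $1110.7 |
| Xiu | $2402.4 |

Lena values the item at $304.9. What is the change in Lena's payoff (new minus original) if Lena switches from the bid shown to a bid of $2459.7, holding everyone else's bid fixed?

The highest bid among the other bidders is $2402.4; Lena's bid doesn't change that.
Original bid $2468.3: Lena is highest, pays the top rival bid $2402.4; payoff $304.9 − $2402.4 = −$2097.5.
Alternative bid $2459.7: Lena is highest, pays the top rival bid $2402.4; payoff $304.9 − $2402.4 = −$2097.5.
Change in payoff = −$2097.5 − (−$2097.5) = $0.

$0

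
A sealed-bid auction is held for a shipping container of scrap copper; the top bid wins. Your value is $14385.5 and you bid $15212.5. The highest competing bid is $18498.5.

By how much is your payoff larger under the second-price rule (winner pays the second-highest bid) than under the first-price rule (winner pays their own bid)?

Your bid $15212.5 is below $18498.5, so you lose under either rule.
Payoff is $0 in both cases; difference = $0.

$0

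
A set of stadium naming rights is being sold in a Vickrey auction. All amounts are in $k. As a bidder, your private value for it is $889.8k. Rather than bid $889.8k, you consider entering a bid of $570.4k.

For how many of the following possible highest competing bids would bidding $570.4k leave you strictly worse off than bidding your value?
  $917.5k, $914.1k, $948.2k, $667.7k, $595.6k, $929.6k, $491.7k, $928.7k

2

The deviation hurts exactly when the highest competing bid lies strictly between $570.4k and $889.8k — underbidding then forfeits a profitable win.
$917.5k: above both → same outcome either way.
$914.1k: above both → same outcome either way.
$948.2k: above both → same outcome either way.
$667.7k: inside the interval → strictly worse (loss $222.1k).
$595.6k: inside the interval → strictly worse (loss $294.2k).
$929.6k: above both → same outcome either way.
$491.7k: below both → same outcome either way.
$928.7k: above both → same outcome either way.
Count: 2.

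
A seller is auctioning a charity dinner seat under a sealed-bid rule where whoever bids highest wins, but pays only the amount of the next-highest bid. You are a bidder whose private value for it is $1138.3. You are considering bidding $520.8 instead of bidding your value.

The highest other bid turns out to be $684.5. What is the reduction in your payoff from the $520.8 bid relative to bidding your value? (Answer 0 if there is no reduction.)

$453.8

Bidding your value $1138.3: you win (since $1138.3 > $684.5) and pay $684.5. Payoff $453.8.
Bidding $520.8: you lose. Payoff $0.
The competing bid $684.5 lies between your shaded bid and your value, so underbidding forfeits an item you could have won at a profitable price.
Loss from deviating = $453.8 − ($0) = $453.8.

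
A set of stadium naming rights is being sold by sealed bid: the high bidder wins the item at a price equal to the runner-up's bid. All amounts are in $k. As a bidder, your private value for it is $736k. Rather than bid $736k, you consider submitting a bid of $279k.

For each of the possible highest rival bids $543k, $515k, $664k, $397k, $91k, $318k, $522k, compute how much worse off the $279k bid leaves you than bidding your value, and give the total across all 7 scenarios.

$1457k

The deviation costs you only when the competing bid falls strictly between $279k and $736k; elsewhere both bids give the same outcome.
$543k: truthful payoff $193k, deviation payoff $0k → loss $193k.
$515k: truthful payoff $221k, deviation payoff $0k → loss $221k.
$664k: truthful payoff $72k, deviation payoff $0k → loss $72k.
$397k: truthful payoff $339k, deviation payoff $0k → loss $339k.
$91k: outcomes coincide → loss $0k.
$318k: truthful payoff $418k, deviation payoff $0k → loss $418k.
$522k: truthful payoff $214k, deviation payoff $0k → loss $214k.
Total loss = $193k + $221k + $72k + $339k + $418k + $214k = $1457k.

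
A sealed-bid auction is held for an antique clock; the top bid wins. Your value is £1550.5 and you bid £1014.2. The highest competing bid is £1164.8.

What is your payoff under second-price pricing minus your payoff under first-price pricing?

Your bid £1014.2 is below £1164.8, so you lose under either rule.
Payoff is £0 in both cases; difference = £0.

£0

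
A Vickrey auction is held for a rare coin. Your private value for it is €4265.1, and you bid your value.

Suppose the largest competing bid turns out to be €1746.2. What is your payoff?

Your bid €4265.1 exceeds the highest competing bid €1746.2, so you win.
In a second-price auction the winner pays the second-highest bid, €1746.2.
Payoff = value − price = €4265.1 − €1746.2 = €2518.9.

€2518.9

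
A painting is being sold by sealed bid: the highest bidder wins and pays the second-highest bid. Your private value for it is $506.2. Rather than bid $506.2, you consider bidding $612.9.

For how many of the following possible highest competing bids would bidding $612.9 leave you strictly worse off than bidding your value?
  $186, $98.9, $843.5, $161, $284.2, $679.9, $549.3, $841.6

1

The deviation hurts exactly when the highest competing bid lies strictly between $506.2 and $612.9 — overbidding then wins at a price above your value.
$186: below both → same outcome either way.
$98.9: below both → same outcome either way.
$843.5: above both → same outcome either way.
$161: below both → same outcome either way.
$284.2: below both → same outcome either way.
$679.9: above both → same outcome either way.
$549.3: inside the interval → strictly worse (loss $43.1).
$841.6: above both → same outcome either way.
Count: 1.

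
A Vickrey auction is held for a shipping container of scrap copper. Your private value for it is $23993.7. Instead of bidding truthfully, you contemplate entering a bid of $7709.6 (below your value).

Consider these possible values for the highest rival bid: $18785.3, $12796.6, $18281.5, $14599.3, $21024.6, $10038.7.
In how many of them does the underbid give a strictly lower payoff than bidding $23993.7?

The deviation hurts exactly when the highest competing bid lies strictly between $7709.6 and $23993.7 — underbidding then forfeits a profitable win.
$18785.3: inside the interval → strictly worse (loss $5208.4).
$12796.6: inside the interval → strictly worse (loss $11197.1).
$18281.5: inside the interval → strictly worse (loss $5712.2).
$14599.3: inside the interval → strictly worse (loss $9394.4).
$21024.6: inside the interval → strictly worse (loss $2969.1).
$10038.7: inside the interval → strictly worse (loss $13955).
Count: 6.

6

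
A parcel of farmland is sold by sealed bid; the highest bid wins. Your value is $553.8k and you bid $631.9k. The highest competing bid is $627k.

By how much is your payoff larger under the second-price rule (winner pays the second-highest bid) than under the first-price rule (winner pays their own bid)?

You have the highest bid, so you win under either rule.
Second-price: pay $627k → payoff −$73.2k.
First-price: pay your own bid $631.9k → payoff −$78.1k.
Difference = −$73.2k − (−$78.1k) = $4.9k.

$4.9k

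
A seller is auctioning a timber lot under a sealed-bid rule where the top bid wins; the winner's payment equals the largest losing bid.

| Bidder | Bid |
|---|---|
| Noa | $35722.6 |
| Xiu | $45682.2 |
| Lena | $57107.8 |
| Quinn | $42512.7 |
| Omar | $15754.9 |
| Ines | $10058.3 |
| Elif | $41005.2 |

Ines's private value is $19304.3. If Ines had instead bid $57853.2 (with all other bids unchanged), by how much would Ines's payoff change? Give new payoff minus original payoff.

The highest bid among the other bidders is $57107.8; Ines's bid doesn't change that.
Original bid $10058.3: Ines is not highest (top rival bid is $57107.8); payoff $0.
Alternative bid $57853.2: Ines is highest, pays the top rival bid $57107.8; payoff $19304.3 − $57107.8 = −$37803.5.
Change in payoff = −$37803.5 − ($0) = −$37803.5.

−$37803.5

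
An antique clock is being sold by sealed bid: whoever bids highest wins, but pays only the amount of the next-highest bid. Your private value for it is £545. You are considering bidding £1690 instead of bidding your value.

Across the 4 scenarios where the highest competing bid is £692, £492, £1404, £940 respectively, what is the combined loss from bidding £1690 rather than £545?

£1401

The deviation costs you only when the competing bid falls strictly between £545 and £1690; elsewhere both bids give the same outcome.
£692: truthful payoff £0, deviation payoff −£147 → loss £147.
£492: outcomes coincide → loss £0.
£1404: truthful payoff £0, deviation payoff −£859 → loss £859.
£940: truthful payoff £0, deviation payoff −£395 → loss £395.
Total loss = £147 + £859 + £395 = £1401.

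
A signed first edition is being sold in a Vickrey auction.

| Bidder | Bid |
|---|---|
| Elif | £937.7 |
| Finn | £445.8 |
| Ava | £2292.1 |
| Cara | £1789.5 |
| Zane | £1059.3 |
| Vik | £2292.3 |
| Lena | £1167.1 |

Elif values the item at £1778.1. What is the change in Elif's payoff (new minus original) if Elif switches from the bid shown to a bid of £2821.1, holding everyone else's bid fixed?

The highest bid among the other bidders is £2292.3; Elif's bid doesn't change that.
Original bid £937.7: Elif is not highest (top rival bid is £2292.3); payoff £0.
Alternative bid £2821.1: Elif is highest, pays the top rival bid £2292.3; payoff £1778.1 − £2292.3 = −£514.2.
Change in payoff = −£514.2 − (£0) = −£514.2.

−£514.2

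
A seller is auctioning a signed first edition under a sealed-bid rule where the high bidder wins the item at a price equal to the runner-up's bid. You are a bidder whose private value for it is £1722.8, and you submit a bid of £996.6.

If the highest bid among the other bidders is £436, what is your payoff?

Your bid £996.6 exceeds the highest competing bid £436, so you win.
In a second-price auction the winner pays the second-highest bid, £436.
Payoff = value − price = £1722.8 − £436 = £1286.8.

£1286.8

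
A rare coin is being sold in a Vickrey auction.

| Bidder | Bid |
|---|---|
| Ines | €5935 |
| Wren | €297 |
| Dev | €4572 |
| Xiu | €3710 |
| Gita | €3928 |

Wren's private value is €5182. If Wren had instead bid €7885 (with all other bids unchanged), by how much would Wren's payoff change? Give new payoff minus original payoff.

−€753

The highest bid among the other bidders is €5935; Wren's bid doesn't change that.
Original bid €297: Wren is not highest (top rival bid is €5935); payoff €0.
Alternative bid €7885: Wren is highest, pays the top rival bid €5935; payoff €5182 − €5935 = −€753.
Change in payoff = −€753 − (€0) = −€753.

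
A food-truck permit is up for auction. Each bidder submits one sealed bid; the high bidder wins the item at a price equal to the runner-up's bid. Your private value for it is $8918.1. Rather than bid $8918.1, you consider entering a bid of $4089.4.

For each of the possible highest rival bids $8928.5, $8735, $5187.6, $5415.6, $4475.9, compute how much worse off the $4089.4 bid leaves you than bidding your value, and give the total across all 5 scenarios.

The deviation costs you only when the competing bid falls strictly between $4089.4 and $8918.1; elsewhere both bids give the same outcome.
$8928.5: outcomes coincide → loss $0.
$8735: truthful payoff $183.1, deviation payoff $0 → loss $183.1.
$5187.6: truthful payoff $3730.5, deviation payoff $0 → loss $3730.5.
$5415.6: truthful payoff $3502.5, deviation payoff $0 → loss $3502.5.
$4475.9: truthful payoff $4442.2, deviation payoff $0 → loss $4442.2.
Total loss = $183.1 + $3730.5 + $3502.5 + $4442.2 = $11858.3.

$11858.3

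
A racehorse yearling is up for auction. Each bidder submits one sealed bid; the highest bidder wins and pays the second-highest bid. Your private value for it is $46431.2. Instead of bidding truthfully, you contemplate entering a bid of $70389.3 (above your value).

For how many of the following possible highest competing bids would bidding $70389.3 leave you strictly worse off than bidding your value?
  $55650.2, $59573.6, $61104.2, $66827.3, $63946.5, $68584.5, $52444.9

7

The deviation hurts exactly when the highest competing bid lies strictly between $46431.2 and $70389.3 — overbidding then wins at a price above your value.
$55650.2: inside the interval → strictly worse (loss $9219).
$59573.6: inside the interval → strictly worse (loss $13142.4).
$61104.2: inside the interval → strictly worse (loss $14673).
$66827.3: inside the interval → strictly worse (loss $20396.1).
$63946.5: inside the interval → strictly worse (loss $17515.3).
$68584.5: inside the interval → strictly worse (loss $22153.3).
$52444.9: inside the interval → strictly worse (loss $6013.7).
Count: 7.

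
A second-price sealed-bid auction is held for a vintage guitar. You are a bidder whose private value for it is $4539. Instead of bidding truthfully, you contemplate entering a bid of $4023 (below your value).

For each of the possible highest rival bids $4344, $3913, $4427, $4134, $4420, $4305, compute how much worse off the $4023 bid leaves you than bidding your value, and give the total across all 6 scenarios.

$1065

The deviation costs you only when the competing bid falls strictly between $4023 and $4539; elsewhere both bids give the same outcome.
$4344: truthful payoff $195, deviation payoff $0 → loss $195.
$3913: outcomes coincide → loss $0.
$4427: truthful payoff $112, deviation payoff $0 → loss $112.
$4134: truthful payoff $405, deviation payoff $0 → loss $405.
$4420: truthful payoff $119, deviation payoff $0 → loss $119.
$4305: truthful payoff $234, deviation payoff $0 → loss $234.
Total loss = $195 + $112 + $405 + $119 + $234 = $1065.
Because the price is fixed by the runner-up's bid, deviating from your value can only change a good outcome into a bad one — never the reverse.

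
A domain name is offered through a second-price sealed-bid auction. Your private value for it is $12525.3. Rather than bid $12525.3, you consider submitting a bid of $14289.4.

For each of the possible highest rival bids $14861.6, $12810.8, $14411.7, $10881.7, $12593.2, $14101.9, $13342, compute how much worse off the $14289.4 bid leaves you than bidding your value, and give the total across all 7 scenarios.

The deviation costs you only when the competing bid falls strictly between $12525.3 and $14289.4; elsewhere both bids give the same outcome.
$14861.6: outcomes coincide → loss $0.
$12810.8: truthful payoff $0, deviation payoff −$285.5 → loss $285.5.
$14411.7: outcomes coincide → loss $0.
$10881.7: outcomes coincide → loss $0.
$12593.2: truthful payoff $0, deviation payoff −$67.9 → loss $67.9.
$14101.9: truthful payoff $0, deviation payoff −$1576.6 → loss $1576.6.
$13342: truthful payoff $0, deviation payoff −$816.7 → loss $816.7.
Total loss = $285.5 + $67.9 + $1576.6 + $816.7 = $2746.7.
Truthful bidding weakly dominates here: raising your bid can only win items priced above your value, and lowering it can only forfeit items priced below.

$2746.7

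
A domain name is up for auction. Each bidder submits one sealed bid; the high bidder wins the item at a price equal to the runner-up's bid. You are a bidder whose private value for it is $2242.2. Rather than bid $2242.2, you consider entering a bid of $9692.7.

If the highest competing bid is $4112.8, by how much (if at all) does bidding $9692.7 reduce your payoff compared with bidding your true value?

Bidding your value $2242.2: you lose (since $2242.2 < $4112.8). Payoff $0.
Bidding $9692.7: you win and pay $4112.8. Payoff $2242.2 − $4112.8 = −$1870.6.
The competing bid $4112.8 lies between your value and your inflated bid, so overbidding wins an item priced above your value.
Loss from deviating = $0 − (−$1870.6) = $1870.6.
Because the price is fixed by the runner-up's bid, deviating from your value can only change a good outcome into a bad one — never the reverse.

$1870.6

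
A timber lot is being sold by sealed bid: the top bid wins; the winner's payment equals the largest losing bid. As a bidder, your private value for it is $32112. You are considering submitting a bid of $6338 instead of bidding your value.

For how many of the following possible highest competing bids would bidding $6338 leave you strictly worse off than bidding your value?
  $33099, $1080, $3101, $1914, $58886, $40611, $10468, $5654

The deviation hurts exactly when the highest competing bid lies strictly between $6338 and $32112 — underbidding then forfeits a profitable win.
$33099: above both → same outcome either way.
$1080: below both → same outcome either way.
$3101: below both → same outcome either way.
$1914: below both → same outcome either way.
$58886: above both → same outcome either way.
$40611: above both → same outcome either way.
$10468: inside the interval → strictly worse (loss $21644).
$5654: below both → same outcome either way.
Count: 1.

1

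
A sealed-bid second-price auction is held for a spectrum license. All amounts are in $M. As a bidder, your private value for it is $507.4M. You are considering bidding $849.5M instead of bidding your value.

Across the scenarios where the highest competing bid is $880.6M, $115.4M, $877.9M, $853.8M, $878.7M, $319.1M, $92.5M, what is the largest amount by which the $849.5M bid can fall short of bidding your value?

$0M

$880.6M: same outcome either way → loss $0M.
$115.4M: same outcome either way → loss $0M.
$877.9M: same outcome either way → loss $0M.
$853.8M: same outcome either way → loss $0M.
$878.7M: same outcome either way → loss $0M.
$319.1M: same outcome either way → loss $0M.
$92.5M: same outcome either way → loss $0M.
Maximum loss: $0M.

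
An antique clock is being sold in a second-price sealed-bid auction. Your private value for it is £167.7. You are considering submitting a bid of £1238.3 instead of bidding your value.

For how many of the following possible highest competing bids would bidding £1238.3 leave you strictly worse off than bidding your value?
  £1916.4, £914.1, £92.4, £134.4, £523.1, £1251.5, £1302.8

2

The deviation hurts exactly when the highest competing bid lies strictly between £167.7 and £1238.3 — overbidding then wins at a price above your value.
£1916.4: above both → same outcome either way.
£914.1: inside the interval → strictly worse (loss £746.4).
£92.4: below both → same outcome either way.
£134.4: below both → same outcome either way.
£523.1: inside the interval → strictly worse (loss £355.4).
£1251.5: above both → same outcome either way.
£1302.8: above both → same outcome either way.
Count: 2.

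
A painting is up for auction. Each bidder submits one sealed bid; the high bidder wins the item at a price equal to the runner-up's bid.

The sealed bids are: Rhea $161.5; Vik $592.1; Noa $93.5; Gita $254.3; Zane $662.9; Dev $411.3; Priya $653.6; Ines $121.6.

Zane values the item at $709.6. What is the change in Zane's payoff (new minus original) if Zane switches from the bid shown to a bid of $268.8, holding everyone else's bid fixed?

−$56

The highest bid among the other bidders is $653.6; Zane's bid doesn't change that.
Original bid $662.9: Zane is highest, pays the top rival bid $653.6; payoff $709.6 − $653.6 = $56.
Alternative bid $268.8: Zane is not highest (top rival bid is $653.6); payoff $0.
Change in payoff = $0 − ($56) = −$56.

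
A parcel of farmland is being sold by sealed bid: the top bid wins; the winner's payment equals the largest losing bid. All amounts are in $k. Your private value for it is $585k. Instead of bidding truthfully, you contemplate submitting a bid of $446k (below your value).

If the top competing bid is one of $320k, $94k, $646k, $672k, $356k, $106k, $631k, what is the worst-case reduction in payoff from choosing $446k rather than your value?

$0k

$320k: same outcome either way → loss $0k.
$94k: same outcome either way → loss $0k.
$646k: same outcome either way → loss $0k.
$672k: same outcome either way → loss $0k.
$356k: same outcome either way → loss $0k.
$106k: same outcome either way → loss $0k.
$631k: same outcome either way → loss $0k.
Maximum loss: $0k.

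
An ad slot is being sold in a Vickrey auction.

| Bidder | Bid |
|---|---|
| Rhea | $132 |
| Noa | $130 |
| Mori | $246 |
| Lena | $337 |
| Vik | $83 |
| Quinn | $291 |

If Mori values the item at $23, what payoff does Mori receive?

Highest bid: Lena at $337, so Lena wins.
Second-highest bid: Quinn at $291 — that is the price the winner pays.
Mori did not win, so Mori pays nothing and receives nothing: payoff $0.

$0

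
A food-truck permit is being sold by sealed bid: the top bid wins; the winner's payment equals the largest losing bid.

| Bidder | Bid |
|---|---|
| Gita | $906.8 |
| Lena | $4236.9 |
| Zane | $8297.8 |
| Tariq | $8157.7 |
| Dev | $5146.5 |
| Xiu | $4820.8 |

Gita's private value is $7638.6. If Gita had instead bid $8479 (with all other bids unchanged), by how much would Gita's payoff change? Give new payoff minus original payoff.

The highest bid among the other bidders is $8297.8; Gita's bid doesn't change that.
Original bid $906.8: Gita is not highest (top rival bid is $8297.8); payoff $0.
Alternative bid $8479: Gita is highest, pays the top rival bid $8297.8; payoff $7638.6 − $8297.8 = −$659.2.
Change in payoff = −$659.2 − ($0) = −$659.2.

−$659.2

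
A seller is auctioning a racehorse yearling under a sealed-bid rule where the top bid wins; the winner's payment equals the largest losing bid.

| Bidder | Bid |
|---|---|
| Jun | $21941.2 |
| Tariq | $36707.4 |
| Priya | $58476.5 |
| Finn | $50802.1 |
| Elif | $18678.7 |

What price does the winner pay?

Highest bid: Priya at $58476.5, so Priya wins.
Second-highest bid: Finn at $50802.1 — that is the price the winner pays.

$50802.1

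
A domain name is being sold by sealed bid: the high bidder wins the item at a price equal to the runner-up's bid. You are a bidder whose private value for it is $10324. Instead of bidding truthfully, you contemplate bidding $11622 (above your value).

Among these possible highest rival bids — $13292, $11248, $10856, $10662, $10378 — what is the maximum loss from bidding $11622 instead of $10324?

$13292: same outcome either way → loss $0.
$11248: truthful gives $0, deviation gives −$924 → loss $924.
$10856: truthful gives $0, deviation gives −$532 → loss $532.
$10662: truthful gives $0, deviation gives −$338 → loss $338.
$10378: truthful gives $0, deviation gives −$54 → loss $54.
Maximum loss: $924.

$924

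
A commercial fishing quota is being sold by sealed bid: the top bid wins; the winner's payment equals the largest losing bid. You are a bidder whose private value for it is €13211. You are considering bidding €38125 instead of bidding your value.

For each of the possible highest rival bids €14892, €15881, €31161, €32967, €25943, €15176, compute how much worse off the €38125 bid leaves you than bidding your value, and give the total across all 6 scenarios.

The deviation costs you only when the competing bid falls strictly between €13211 and €38125; elsewhere both bids give the same outcome.
€14892: truthful payoff €0, deviation payoff −€1681 → loss €1681.
€15881: truthful payoff €0, deviation payoff −€2670 → loss €2670.
€31161: truthful payoff €0, deviation payoff −€17950 → loss €17950.
€32967: truthful payoff €0, deviation payoff −€19756 → loss €19756.
€25943: truthful payoff €0, deviation payoff −€12732 → loss €12732.
€15176: truthful payoff €0, deviation payoff −€1965 → loss €1965.
Total loss = €1681 + €2670 + €17950 + €19756 + €12732 + €1965 = €56754.
Because the price is fixed by the runner-up's bid, deviating from your value can only change a good outcome into a bad one — never the reverse.

€56754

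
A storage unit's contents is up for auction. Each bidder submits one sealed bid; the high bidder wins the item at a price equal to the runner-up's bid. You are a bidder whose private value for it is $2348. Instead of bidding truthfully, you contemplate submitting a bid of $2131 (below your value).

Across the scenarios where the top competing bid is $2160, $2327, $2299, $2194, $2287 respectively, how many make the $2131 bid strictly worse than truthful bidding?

The deviation hurts exactly when the highest competing bid lies strictly between $2131 and $2348 — underbidding then forfeits a profitable win.
$2160: inside the interval → strictly worse (loss $188).
$2327: inside the interval → strictly worse (loss $21).
$2299: inside the interval → strictly worse (loss $49).
$2194: inside the interval → strictly worse (loss $154).
$2287: inside the interval → strictly worse (loss $61).
Count: 5.

5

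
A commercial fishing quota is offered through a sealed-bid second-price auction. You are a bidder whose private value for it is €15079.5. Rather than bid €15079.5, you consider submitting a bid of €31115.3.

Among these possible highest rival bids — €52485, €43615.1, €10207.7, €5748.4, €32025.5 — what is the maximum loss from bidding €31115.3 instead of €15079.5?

€0

€52485: same outcome either way → loss €0.
€43615.1: same outcome either way → loss €0.
€10207.7: same outcome either way → loss €0.
€5748.4: same outcome either way → loss €0.
€32025.5: same outcome either way → loss €0.
Maximum loss: €0.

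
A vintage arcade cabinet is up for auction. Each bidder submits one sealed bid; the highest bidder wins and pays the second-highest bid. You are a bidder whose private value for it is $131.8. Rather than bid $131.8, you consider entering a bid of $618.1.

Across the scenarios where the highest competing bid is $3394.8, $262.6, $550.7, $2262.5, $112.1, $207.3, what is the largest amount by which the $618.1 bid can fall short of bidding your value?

$418.9

$3394.8: same outcome either way → loss $0.
$262.6: truthful gives $0, deviation gives −$130.8 → loss $130.8.
$550.7: truthful gives $0, deviation gives −$418.9 → loss $418.9.
$2262.5: same outcome either way → loss $0.
$112.1: same outcome either way → loss $0.
$207.3: truthful gives $0, deviation gives −$75.5 → loss $75.5.
Maximum loss: $418.9.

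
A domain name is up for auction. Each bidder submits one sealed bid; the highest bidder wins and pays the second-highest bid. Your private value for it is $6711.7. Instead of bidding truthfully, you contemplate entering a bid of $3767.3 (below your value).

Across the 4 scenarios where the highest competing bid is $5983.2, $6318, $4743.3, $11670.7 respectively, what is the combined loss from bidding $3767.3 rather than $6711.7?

$3090.6

The deviation costs you only when the competing bid falls strictly between $3767.3 and $6711.7; elsewhere both bids give the same outcome.
$5983.2: truthful payoff $728.5, deviation payoff $0 → loss $728.5.
$6318: truthful payoff $393.7, deviation payoff $0 → loss $393.7.
$4743.3: truthful payoff $1968.4, deviation payoff $0 → loss $1968.4.
$11670.7: outcomes coincide → loss $0.
Total loss = $728.5 + $393.7 + $1968.4 = $3090.6.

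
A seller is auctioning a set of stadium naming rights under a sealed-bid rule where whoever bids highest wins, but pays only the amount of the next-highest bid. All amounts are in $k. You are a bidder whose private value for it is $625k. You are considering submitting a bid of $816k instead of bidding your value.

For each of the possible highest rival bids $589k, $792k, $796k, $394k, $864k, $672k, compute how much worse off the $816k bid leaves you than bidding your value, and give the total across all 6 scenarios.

The deviation costs you only when the competing bid falls strictly between $625k and $816k; elsewhere both bids give the same outcome.
$589k: outcomes coincide → loss $0k.
$792k: truthful payoff $0k, deviation payoff −$167k → loss $167k.
$796k: truthful payoff $0k, deviation payoff −$171k → loss $171k.
$394k: outcomes coincide → loss $0k.
$864k: outcomes coincide → loss $0k.
$672k: truthful payoff $0k, deviation payoff −$47k → loss $47k.
Total loss = $167k + $171k + $47k = $385k.

$385k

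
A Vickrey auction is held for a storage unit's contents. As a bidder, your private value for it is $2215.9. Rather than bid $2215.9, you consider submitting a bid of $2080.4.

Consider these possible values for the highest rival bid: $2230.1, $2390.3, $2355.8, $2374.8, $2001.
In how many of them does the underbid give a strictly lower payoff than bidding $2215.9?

The deviation hurts exactly when the highest competing bid lies strictly between $2080.4 and $2215.9 — underbidding then forfeits a profitable win.
$2230.1: above both → same outcome either way.
$2390.3: above both → same outcome either way.
$2355.8: above both → same outcome either way.
$2374.8: above both → same outcome either way.
$2001: below both → same outcome either way.
Count: 0.

0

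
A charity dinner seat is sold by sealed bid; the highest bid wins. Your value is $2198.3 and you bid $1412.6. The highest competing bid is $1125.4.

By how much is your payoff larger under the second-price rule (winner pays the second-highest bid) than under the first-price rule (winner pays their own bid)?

$287.2

You have the highest bid, so you win under either rule.
Second-price: pay $1125.4 → payoff $1072.9.
First-price: pay your own bid $1412.6 → payoff $785.7.
Difference = $1072.9 − ($785.7) = $287.2.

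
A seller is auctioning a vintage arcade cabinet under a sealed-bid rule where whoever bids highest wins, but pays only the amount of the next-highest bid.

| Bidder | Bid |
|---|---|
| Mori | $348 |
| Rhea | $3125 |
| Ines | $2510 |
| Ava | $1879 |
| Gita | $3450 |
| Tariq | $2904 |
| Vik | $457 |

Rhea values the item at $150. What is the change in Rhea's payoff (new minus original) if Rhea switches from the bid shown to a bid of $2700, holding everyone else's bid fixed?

The highest bid among the other bidders is $3450; Rhea's bid doesn't change that.
Original bid $3125: Rhea is not highest (top rival bid is $3450); payoff $0.
Alternative bid $2700: Rhea is not highest (top rival bid is $3450); payoff $0.
Change in payoff = $0 − ($0) = $0.

$0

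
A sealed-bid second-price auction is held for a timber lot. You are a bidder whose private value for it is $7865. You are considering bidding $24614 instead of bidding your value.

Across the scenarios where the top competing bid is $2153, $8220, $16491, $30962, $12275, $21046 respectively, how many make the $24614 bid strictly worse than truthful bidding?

4

The deviation hurts exactly when the highest competing bid lies strictly between $7865 and $24614 — overbidding then wins at a price above your value.
$2153: below both → same outcome either way.
$8220: inside the interval → strictly worse (loss $355).
$16491: inside the interval → strictly worse (loss $8626).
$30962: above both → same outcome either way.
$12275: inside the interval → strictly worse (loss $4410).
$21046: inside the interval → strictly worse (loss $13181).
Count: 4.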